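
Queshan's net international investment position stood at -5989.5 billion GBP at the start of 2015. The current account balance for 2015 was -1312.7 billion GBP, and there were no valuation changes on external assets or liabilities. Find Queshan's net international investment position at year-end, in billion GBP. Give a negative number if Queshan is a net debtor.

-7302.2

With no valuation effects, change in NIIP = current account = -1312.7
End-of-year NIIP = -5989.5 + (-1312.7) = -7302.2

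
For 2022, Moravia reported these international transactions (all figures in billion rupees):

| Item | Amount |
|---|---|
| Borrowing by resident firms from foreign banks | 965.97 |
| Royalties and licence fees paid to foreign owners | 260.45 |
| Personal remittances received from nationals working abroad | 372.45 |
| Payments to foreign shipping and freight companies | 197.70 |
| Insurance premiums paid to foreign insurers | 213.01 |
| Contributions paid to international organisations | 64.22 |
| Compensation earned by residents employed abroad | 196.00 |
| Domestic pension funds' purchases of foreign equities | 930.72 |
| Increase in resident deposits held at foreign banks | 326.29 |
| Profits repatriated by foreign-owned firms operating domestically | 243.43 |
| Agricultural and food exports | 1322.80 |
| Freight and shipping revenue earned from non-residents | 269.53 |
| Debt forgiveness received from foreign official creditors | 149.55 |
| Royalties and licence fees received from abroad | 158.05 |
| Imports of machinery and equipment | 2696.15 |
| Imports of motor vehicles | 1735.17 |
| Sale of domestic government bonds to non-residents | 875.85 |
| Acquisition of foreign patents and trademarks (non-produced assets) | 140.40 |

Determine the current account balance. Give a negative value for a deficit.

-3091.30

Goods: 1322.80 - 2696.15 - 1735.17 = -3108.52
Services: 158.05 - 260.45 - 197.70 - 213.01 + 269.53 = -243.58
Primary income: -243.43 + 196.00 = -47.43
Secondary income: -64.22 + 372.45 = 308.23
Current account = (-3108.52) + (-243.58) + (-47.43) + 308.23 = -3091.30
(Excluded from the current account — financial account: borrowing by resident firms from foreign banks 965.97, domestic pension funds' purchases of foreign equities 930.72, increase in resident deposits held at foreign banks 326.29, sale of domestic government bonds to non-residents 875.85; capital account: debt forgiveness received from foreign official creditors 149.55, acquisition of foreign patents and trademarks (non-produced assets) 140.40.)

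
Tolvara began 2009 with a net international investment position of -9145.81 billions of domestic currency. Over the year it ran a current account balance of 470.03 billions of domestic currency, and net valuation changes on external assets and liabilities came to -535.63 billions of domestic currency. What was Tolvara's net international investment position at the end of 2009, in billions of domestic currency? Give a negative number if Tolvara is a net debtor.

Change in NIIP = current account + net valuation change = 470.03 + (-535.63) = -65.60
End-of-year NIIP = -9145.81 + (-65.60) = -9211.41

-9211.41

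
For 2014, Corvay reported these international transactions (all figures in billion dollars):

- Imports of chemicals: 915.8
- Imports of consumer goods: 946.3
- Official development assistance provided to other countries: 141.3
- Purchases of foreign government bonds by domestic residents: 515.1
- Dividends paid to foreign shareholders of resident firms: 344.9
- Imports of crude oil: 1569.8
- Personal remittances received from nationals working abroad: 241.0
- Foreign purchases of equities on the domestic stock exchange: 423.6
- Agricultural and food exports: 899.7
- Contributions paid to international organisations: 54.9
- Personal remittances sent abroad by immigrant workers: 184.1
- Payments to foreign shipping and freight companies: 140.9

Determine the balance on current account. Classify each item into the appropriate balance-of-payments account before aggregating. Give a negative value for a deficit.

Goods: -946.3 + 899.7 - 1569.8 - 915.8 = -2532.2
Services: -140.9
Primary income: -344.9
Secondary income: -184.1 - 141.3 + 241.0 - 54.9 = -139.3
Current account = (-2532.2) + (-140.9) + (-344.9) + (-139.3) = -3157.3
(Excluded from the current account — financial account: purchases of foreign government bonds by domestic residents 515.1, foreign purchases of equities on the domestic stock exchange 423.6.)

-3157.3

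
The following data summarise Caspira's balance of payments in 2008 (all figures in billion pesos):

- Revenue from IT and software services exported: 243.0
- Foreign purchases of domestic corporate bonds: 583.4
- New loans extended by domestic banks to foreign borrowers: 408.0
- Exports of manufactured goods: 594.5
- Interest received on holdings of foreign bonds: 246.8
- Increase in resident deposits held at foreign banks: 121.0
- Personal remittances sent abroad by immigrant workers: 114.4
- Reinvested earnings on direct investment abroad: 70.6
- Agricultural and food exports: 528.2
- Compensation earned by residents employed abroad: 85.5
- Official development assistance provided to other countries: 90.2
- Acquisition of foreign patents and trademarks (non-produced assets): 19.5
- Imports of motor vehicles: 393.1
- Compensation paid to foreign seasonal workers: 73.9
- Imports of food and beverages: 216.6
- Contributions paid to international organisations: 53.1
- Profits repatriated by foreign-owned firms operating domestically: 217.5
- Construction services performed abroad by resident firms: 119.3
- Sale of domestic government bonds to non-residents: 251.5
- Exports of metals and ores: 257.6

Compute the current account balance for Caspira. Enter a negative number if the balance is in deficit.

Goods: -216.6 - 393.1 + 257.6 + 528.2 + 594.5 = 770.6
Services: 243.0 + 119.3 = 362.3
Primary income: 70.6 - 217.5 - 73.9 + 246.8 + 85.5 = 111.5
Secondary income: -114.4 - 53.1 - 90.2 = -257.7
Current account = 770.6 + 362.3 + 111.5 + (-257.7) = 986.7
(Excluded from the current account — financial account: foreign purchases of domestic corporate bonds 583.4, new loans extended by domestic banks to foreign borrowers 408.0, increase in resident deposits held at foreign banks 121.0, sale of domestic government bonds to non-residents 251.5; capital account: acquisition of foreign patents and trademarks (non-produced assets) 19.5.)

986.7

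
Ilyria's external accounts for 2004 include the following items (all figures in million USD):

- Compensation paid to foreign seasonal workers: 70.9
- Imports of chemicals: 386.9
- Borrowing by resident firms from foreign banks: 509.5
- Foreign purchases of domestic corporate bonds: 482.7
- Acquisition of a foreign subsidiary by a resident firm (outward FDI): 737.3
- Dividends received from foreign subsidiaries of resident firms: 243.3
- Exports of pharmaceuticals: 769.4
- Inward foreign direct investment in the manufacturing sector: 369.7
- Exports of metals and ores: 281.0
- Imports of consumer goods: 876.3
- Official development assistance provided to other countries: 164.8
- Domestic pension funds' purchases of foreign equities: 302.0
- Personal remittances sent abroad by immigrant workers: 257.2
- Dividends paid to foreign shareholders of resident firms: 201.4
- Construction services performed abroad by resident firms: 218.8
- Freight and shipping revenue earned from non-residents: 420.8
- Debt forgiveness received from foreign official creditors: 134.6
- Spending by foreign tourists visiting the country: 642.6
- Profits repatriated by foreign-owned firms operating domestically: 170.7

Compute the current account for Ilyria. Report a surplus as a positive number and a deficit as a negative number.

Goods: -876.3 + 769.4 + 281.0 - 386.9 = -212.8
Services: 420.8 + 218.8 + 642.6 = 1282.2
Primary income: -70.9 + 243.3 - 201.4 - 170.7 = -199.7
Secondary income: -164.8 - 257.2 = -422.0
Current account = (-212.8) + 1282.2 + (-199.7) + (-422.0) = 447.7
(Excluded from the current account — financial account: borrowing by resident firms from foreign banks 509.5, foreign purchases of domestic corporate bonds 482.7, acquisition of a foreign subsidiary by a resident firm (outward FDI) 737.3, inward foreign direct investment in the manufacturing sector 369.7, domestic pension funds' purchases of foreign equities 302.0; capital account: debt forgiveness received from foreign official creditors 134.6.)

447.7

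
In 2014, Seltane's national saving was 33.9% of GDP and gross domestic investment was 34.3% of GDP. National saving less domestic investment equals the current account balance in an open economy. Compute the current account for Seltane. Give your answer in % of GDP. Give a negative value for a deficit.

-0.4

S - I = CA (net lending to the rest of the world).
CA = S - I = 33.9 - 34.3 = -0.4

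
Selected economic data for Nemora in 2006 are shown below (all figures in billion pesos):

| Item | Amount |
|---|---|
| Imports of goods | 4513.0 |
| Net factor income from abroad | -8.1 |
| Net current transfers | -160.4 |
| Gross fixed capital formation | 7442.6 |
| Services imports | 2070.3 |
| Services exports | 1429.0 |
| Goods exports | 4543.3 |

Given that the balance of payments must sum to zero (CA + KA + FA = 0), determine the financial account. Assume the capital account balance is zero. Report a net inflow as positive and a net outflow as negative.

Goods balance = 4543.3 - 4513.0 = 30.3
Services balance = 1429.0 - 2070.3 = -641.3
Trade balance (goods + services) = 30.3 + (-641.3) = -611.0
Net primary income = -8.1
Net secondary income = -160.4
Current account = -611.0 + (-8.1) + (-160.4) = -779.5
Financial account = -(-779.5) = 779.5

779.5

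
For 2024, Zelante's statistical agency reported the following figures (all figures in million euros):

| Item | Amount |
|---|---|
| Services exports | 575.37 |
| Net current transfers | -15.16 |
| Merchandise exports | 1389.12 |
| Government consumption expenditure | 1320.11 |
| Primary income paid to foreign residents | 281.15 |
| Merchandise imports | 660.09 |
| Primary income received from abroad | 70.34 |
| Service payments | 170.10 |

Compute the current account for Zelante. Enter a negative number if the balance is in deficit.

Goods balance = 1389.12 - 660.09 = 729.03
Services balance = 575.37 - 170.10 = 405.27
Trade balance (goods + services) = 729.03 + 405.27 = 1134.30
Net primary income = 70.34 - 281.15 = -210.81
Net secondary income = -15.16
Current account = 1134.30 + (-210.81) + (-15.16) = 908.33

908.33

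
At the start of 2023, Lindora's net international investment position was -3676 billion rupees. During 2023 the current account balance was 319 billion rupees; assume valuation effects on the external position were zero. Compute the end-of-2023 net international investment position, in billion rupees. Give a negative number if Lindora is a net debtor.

With no valuation effects, change in NIIP = current account = 319
End-of-year NIIP = -3676 + 319 = -3357

-3357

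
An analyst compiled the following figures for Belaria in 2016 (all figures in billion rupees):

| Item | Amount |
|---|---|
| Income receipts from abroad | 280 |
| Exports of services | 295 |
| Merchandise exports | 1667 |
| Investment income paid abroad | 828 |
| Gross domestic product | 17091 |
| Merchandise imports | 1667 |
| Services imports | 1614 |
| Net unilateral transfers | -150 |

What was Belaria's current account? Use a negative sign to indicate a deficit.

-2017

Goods balance = 1667 - 1667 = 0
Services balance = 295 - 1614 = -1319
Trade balance (goods + services) = 0 + (-1319) = -1319
Net primary income = 280 - 828 = -548
Net secondary income = -150
Current account = -1319 + (-548) + (-150) = -2017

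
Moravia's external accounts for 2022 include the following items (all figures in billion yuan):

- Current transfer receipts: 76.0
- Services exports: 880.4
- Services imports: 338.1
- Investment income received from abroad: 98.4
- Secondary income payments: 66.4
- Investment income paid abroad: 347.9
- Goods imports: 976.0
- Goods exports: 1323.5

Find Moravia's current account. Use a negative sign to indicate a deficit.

649.9

Goods balance = 1323.5 - 976.0 = 347.5
Services balance = 880.4 - 338.1 = 542.3
Trade balance (goods + services) = 347.5 + 542.3 = 889.8
Net primary income = 98.4 - 347.9 = -249.5
Net secondary income = 76.0 - 66.4 = 9.6
Current account = 889.8 + (-249.5) + 9.6 = 649.9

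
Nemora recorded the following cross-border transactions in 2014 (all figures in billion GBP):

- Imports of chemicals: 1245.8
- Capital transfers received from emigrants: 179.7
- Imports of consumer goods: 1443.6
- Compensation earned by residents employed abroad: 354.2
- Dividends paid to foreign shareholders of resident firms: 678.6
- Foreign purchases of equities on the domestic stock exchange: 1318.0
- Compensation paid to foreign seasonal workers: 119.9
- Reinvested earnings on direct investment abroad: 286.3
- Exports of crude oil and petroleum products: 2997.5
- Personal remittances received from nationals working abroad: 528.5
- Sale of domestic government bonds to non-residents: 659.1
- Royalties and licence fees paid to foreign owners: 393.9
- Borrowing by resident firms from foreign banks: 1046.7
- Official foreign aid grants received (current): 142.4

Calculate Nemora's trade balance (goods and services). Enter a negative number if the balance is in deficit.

Goods: -1245.8 + 2997.5 - 1443.6 = 308.1
Services: -393.9
Trade balance = 308.1 + (-393.9) = -85.8
(Excluded from the trade balance — capital account: capital transfers received from emigrants 179.7; primary income: compensation earned by residents employed abroad 354.2, dividends paid to foreign shareholders of resident firms 678.6, compensation paid to foreign seasonal workers 119.9, reinvested earnings on direct investment abroad 286.3; financial account: foreign purchases of equities on the domestic stock exchange 1318.0, sale of domestic government bonds to non-residents 659.1, borrowing by resident firms from foreign banks 1046.7; secondary income: personal remittances received from nationals working abroad 528.5, official foreign aid grants received (current) 142.4.)

-85.8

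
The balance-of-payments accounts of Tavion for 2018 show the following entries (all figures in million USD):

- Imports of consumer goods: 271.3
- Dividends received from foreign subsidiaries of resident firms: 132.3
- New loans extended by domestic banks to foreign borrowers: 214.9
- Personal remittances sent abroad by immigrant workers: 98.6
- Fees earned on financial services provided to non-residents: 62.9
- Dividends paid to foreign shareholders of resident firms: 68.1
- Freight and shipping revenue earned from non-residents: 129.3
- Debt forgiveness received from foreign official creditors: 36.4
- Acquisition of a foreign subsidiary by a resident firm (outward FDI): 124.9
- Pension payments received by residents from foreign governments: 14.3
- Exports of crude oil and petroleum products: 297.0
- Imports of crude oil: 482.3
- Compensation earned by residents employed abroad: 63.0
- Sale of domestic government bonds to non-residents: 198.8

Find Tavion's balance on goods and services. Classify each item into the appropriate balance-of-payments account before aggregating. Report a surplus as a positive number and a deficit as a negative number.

-264.4

Goods: 297.0 - 482.3 - 271.3 = -456.6
Services: 62.9 + 129.3 = 192.2
Trade balance = -456.6 + 192.2 = -264.4
(Excluded from the trade balance — primary income: dividends received from foreign subsidiaries of resident firms 132.3, dividends paid to foreign shareholders of resident firms 68.1, compensation earned by residents employed abroad 63.0; financial account: new loans extended by domestic banks to foreign borrowers 214.9, acquisition of a foreign subsidiary by a resident firm (outward FDI) 124.9, sale of domestic government bonds to non-residents 198.8; secondary income: personal remittances sent abroad by immigrant workers 98.6, pension payments received by residents from foreign governments 14.3; capital account: debt forgiveness received from foreign official creditors 36.4.)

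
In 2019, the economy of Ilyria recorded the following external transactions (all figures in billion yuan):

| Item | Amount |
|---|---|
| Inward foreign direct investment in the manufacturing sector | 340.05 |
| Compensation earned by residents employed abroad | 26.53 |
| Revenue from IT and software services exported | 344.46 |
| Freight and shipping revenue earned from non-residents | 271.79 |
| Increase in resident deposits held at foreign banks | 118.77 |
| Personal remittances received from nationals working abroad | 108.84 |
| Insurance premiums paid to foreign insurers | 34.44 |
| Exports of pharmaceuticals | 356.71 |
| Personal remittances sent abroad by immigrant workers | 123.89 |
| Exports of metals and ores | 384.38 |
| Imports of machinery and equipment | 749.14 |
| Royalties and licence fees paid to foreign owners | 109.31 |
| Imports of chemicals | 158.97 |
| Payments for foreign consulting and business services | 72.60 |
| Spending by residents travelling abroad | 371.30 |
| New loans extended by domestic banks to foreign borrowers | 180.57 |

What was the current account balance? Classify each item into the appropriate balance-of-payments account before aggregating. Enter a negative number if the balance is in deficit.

-126.94

Goods: -749.14 + 356.71 + 384.38 - 158.97 = -167.02
Services: -34.44 + 271.79 + 344.46 - 371.30 - 72.60 - 109.31 = 28.60
Primary income: 26.53
Secondary income: -123.89 + 108.84 = -15.05
Current account = (-167.02) + 28.60 + 26.53 + (-15.05) = -126.94
(Excluded from the current account — financial account: inward foreign direct investment in the manufacturing sector 340.05, increase in resident deposits held at foreign banks 118.77, new loans extended by domestic banks to foreign borrowers 180.57.)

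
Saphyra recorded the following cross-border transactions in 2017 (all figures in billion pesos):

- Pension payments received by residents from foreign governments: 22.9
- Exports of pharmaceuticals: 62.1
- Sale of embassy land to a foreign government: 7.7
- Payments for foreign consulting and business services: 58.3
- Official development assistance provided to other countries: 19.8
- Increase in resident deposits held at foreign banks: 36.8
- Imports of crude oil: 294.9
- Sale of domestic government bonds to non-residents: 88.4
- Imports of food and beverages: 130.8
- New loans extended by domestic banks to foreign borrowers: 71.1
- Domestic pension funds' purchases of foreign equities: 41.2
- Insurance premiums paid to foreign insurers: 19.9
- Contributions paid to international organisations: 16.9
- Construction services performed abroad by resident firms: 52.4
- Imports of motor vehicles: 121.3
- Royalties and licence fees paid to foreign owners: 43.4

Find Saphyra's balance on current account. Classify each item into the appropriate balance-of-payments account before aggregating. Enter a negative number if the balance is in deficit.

Goods: 62.1 - 294.9 - 130.8 - 121.3 = -484.9
Services: -58.3 + 52.4 - 43.4 - 19.9 = -69.2
Secondary income: 22.9 - 16.9 - 19.8 = -13.8
Current account = (-484.9) + (-69.2) + (-13.8) = -567.9
(Excluded from the current account — capital account: sale of embassy land to a foreign government 7.7; financial account: increase in resident deposits held at foreign banks 36.8, sale of domestic government bonds to non-residents 88.4, new loans extended by domestic banks to foreign borrowers 71.1, domestic pension funds' purchases of foreign equities 41.2.)

-567.9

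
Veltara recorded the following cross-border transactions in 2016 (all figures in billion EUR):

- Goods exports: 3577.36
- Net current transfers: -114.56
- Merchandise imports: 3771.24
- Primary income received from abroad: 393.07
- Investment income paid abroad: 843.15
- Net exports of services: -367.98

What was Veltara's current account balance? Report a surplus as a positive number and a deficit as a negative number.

Goods balance = 3577.36 - 3771.24 = -193.88
Services balance = -367.98
Trade balance (goods + services) = -193.88 + (-367.98) = -561.86
Net primary income = 393.07 - 843.15 = -450.08
Net secondary income = -114.56
Current account = -561.86 + (-450.08) + (-114.56) = -1126.50

-1126.50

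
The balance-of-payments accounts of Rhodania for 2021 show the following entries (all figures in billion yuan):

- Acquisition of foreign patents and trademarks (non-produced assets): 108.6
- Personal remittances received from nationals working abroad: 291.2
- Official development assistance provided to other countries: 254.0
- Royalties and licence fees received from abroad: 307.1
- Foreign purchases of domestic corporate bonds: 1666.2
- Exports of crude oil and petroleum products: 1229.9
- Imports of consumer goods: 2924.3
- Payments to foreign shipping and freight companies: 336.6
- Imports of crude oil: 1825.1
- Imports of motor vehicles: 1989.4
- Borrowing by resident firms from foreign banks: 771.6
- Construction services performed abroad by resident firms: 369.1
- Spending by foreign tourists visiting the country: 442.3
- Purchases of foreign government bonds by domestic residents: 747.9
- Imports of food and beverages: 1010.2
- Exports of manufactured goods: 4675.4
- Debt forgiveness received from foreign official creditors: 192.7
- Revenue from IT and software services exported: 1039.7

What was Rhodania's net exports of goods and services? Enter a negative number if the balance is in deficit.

Goods: 1229.9 + 4675.4 - 1989.4 - 1010.2 - 2924.3 - 1825.1 = -1843.7
Services: 442.3 + 307.1 + 1039.7 + 369.1 - 336.6 = 1821.6
Trade balance = -1843.7 + 1821.6 = -22.1
(Excluded from the trade balance — capital account: acquisition of foreign patents and trademarks (non-produced assets) 108.6, debt forgiveness received from foreign official creditors 192.7; secondary income: personal remittances received from nationals working abroad 291.2, official development assistance provided to other countries 254.0; financial account: foreign purchases of domestic corporate bonds 1666.2, borrowing by resident firms from foreign banks 771.6, purchases of foreign government bonds by domestic residents 747.9.)

-22.1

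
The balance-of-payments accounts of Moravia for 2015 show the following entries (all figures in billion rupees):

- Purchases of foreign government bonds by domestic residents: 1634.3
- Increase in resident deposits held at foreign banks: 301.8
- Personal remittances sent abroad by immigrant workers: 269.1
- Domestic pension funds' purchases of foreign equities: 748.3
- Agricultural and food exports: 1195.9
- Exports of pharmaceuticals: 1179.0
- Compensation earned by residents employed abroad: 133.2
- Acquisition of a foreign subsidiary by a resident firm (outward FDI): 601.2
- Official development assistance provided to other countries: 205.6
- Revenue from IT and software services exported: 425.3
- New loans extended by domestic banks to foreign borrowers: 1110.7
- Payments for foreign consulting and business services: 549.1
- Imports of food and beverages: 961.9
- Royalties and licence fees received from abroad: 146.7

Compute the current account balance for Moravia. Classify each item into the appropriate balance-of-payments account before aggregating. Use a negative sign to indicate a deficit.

Goods: 1195.9 - 961.9 + 1179.0 = 1413.0
Services: -549.1 + 425.3 + 146.7 = 22.9
Primary income: 133.2
Secondary income: -269.1 - 205.6 = -474.7
Current account = 1413.0 + 22.9 + 133.2 + (-474.7) = 1094.4
(Excluded from the current account — financial account: purchases of foreign government bonds by domestic residents 1634.3, increase in resident deposits held at foreign banks 301.8, domestic pension funds' purchases of foreign equities 748.3, acquisition of a foreign subsidiary by a resident firm (outward FDI) 601.2, new loans extended by domestic banks to foreign borrowers 1110.7.)

1094.4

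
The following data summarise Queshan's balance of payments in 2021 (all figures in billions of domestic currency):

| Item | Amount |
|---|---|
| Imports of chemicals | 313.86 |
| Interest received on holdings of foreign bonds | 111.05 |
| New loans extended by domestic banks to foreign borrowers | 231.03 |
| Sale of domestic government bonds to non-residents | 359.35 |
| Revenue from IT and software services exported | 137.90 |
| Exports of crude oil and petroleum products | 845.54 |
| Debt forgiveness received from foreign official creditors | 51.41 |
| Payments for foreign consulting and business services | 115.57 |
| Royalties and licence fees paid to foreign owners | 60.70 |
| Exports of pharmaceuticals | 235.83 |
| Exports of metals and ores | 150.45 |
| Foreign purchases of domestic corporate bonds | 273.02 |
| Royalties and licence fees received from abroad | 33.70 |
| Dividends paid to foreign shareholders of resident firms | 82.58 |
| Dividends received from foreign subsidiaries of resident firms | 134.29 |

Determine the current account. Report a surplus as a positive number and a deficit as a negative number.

Goods: 150.45 + 845.54 - 313.86 + 235.83 = 917.96
Services: -60.70 + 33.70 + 137.90 - 115.57 = -4.67
Primary income: 111.05 + 134.29 - 82.58 = 162.76
Current account = 917.96 + (-4.67) + 162.76 = 1076.05
(Excluded from the current account — financial account: new loans extended by domestic banks to foreign borrowers 231.03, sale of domestic government bonds to non-residents 359.35, foreign purchases of domestic corporate bonds 273.02; capital account: debt forgiveness received from foreign official creditors 51.41.)

1076.05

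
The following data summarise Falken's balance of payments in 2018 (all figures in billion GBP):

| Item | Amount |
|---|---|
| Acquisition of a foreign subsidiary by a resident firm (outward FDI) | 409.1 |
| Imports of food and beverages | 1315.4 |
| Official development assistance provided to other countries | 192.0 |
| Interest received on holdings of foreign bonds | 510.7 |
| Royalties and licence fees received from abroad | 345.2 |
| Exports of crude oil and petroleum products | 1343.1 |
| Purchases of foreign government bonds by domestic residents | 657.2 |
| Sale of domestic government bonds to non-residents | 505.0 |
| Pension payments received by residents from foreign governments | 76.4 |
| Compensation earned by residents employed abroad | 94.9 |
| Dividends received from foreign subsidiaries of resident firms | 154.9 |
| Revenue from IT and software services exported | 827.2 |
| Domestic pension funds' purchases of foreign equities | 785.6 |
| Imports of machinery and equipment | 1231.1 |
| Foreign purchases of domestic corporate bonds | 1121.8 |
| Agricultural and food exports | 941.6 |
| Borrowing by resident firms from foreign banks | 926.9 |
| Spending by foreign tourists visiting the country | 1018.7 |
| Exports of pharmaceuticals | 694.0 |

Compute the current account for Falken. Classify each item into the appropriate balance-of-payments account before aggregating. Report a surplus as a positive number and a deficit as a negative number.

3268.2

Goods: -1231.1 + 941.6 + 694.0 + 1343.1 - 1315.4 = 432.2
Services: 827.2 + 1018.7 + 345.2 = 2191.1
Primary income: 94.9 + 510.7 + 154.9 = 760.5
Secondary income: 76.4 - 192.0 = -115.6
Current account = 432.2 + 2191.1 + 760.5 + (-115.6) = 3268.2
(Excluded from the current account — financial account: acquisition of a foreign subsidiary by a resident firm (outward FDI) 409.1, purchases of foreign government bonds by domestic residents 657.2, sale of domestic government bonds to non-residents 505.0, domestic pension funds' purchases of foreign equities 785.6, foreign purchases of domestic corporate bonds 1121.8, borrowing by resident firms from foreign banks 926.9.)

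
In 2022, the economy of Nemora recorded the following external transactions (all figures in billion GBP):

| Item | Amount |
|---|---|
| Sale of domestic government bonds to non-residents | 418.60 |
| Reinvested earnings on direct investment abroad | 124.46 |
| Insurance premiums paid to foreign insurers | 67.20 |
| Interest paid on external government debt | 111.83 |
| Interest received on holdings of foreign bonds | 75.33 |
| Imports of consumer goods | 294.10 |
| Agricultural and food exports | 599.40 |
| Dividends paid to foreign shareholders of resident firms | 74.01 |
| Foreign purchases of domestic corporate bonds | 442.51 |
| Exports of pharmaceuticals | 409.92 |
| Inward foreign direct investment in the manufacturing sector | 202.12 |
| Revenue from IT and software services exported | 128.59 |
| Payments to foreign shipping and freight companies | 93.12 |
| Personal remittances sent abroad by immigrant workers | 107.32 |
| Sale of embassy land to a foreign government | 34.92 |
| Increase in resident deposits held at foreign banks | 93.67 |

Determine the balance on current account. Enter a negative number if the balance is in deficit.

590.12

Goods: 409.92 - 294.10 + 599.40 = 715.22
Services: -93.12 - 67.20 + 128.59 = -31.73
Primary income: -74.01 + 124.46 - 111.83 + 75.33 = 13.95
Secondary income: -107.32
Current account = 715.22 + (-31.73) + 13.95 + (-107.32) = 590.12
(Excluded from the current account — financial account: sale of domestic government bonds to non-residents 418.60, foreign purchases of domestic corporate bonds 442.51, inward foreign direct investment in the manufacturing sector 202.12, increase in resident deposits held at foreign banks 93.67; capital account: sale of embassy land to a foreign government 34.92.)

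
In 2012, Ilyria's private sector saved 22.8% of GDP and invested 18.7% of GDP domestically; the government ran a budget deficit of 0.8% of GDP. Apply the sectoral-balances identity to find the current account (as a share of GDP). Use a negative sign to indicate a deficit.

3.3

By the sectoral-balances identity, CA = (S_private - I) + (T - G).
Private balance = 22.8 - 18.7 = 4.1
Government balance (T - G) = -0.8
CA = 4.1 + (-0.8) = 3.3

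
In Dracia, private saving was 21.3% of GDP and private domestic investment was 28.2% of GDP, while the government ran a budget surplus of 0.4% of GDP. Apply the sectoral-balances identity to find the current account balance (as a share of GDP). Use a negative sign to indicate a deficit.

By the sectoral-balances identity, CA = (S_private - I) + (T - G).
Private balance = 21.3 - 28.2 = -6.9
Government balance (T - G) = 0.4
CA = -6.9 + 0.4 = -6.5

-6.5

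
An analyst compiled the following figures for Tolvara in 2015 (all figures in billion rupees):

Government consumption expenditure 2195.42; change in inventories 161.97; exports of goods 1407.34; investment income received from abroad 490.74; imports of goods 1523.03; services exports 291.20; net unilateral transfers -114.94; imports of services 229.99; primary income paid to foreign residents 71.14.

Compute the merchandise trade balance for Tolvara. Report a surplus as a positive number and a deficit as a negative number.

-115.69

Goods balance = 1407.34 - 1523.03 = -115.69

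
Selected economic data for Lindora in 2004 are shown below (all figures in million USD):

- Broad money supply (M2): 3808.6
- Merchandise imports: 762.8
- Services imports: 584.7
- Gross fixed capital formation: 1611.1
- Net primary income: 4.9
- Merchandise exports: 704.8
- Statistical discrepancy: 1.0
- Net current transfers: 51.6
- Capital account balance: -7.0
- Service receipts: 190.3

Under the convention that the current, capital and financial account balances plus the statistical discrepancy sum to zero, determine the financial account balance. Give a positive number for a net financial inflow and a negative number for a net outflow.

401.9

Goods balance = 704.8 - 762.8 = -58.0
Services balance = 190.3 - 584.7 = -394.4
Trade balance (goods + services) = -58.0 + (-394.4) = -452.4
Net primary income = 4.9
Net secondary income = 51.6
Current account = -452.4 + 4.9 + 51.6 = -395.9
Financial account = -(-395.9 + (-7.0) + 1.0) = 401.9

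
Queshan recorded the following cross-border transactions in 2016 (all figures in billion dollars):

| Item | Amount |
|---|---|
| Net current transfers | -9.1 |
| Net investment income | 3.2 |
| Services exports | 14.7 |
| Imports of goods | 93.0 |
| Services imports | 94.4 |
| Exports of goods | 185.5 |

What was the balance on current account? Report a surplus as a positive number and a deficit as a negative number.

Goods balance = 185.5 - 93.0 = 92.5
Services balance = 14.7 - 94.4 = -79.7
Trade balance (goods + services) = 92.5 + (-79.7) = 12.8
Net primary income = 3.2
Net secondary income = -9.1
Current account = 12.8 + 3.2 + (-9.1) = 6.9

6.9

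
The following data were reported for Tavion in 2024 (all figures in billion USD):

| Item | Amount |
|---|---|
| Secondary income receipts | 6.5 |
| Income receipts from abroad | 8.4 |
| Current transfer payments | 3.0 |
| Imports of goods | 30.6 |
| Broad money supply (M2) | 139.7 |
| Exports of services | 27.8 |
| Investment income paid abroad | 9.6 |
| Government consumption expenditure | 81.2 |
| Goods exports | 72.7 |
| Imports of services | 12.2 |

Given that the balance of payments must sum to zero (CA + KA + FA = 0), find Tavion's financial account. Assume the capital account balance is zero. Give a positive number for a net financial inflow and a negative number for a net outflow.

-60.0

Goods balance = 72.7 - 30.6 = 42.1
Services balance = 27.8 - 12.2 = 15.6
Trade balance (goods + services) = 42.1 + 15.6 = 57.7
Net primary income = 8.4 - 9.6 = -1.2
Net secondary income = 6.5 - 3.0 = 3.5
Current account = 57.7 + (-1.2) + 3.5 = 60.0
Financial account = -(60.0) = -60.0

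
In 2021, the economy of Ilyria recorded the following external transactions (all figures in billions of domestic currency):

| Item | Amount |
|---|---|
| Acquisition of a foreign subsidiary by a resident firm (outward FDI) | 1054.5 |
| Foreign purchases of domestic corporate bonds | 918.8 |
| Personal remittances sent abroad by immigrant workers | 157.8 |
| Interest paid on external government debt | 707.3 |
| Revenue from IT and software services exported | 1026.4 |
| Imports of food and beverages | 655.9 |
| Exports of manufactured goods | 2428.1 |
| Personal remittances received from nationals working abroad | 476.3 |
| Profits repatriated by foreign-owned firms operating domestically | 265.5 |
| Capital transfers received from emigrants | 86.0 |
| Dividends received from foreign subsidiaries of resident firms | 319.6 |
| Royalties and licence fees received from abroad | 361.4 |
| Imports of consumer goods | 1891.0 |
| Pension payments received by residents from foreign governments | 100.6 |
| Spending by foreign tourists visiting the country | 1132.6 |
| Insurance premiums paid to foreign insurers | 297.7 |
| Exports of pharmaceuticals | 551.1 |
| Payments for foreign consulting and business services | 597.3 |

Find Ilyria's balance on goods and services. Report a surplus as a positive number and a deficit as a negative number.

2057.7

Goods: 551.1 - 1891.0 - 655.9 + 2428.1 = 432.3
Services: 361.4 + 1132.6 - 297.7 + 1026.4 - 597.3 = 1625.4
Trade balance = 432.3 + 1625.4 = 2057.7
(Excluded from the trade balance — financial account: acquisition of a foreign subsidiary by a resident firm (outward FDI) 1054.5, foreign purchases of domestic corporate bonds 918.8; secondary income: personal remittances sent abroad by immigrant workers 157.8, personal remittances received from nationals working abroad 476.3, pension payments received by residents from foreign governments 100.6; primary income: interest paid on external government debt 707.3, profits repatriated by foreign-owned firms operating domestically 265.5, dividends received from foreign subsidiaries of resident firms 319.6; capital account: capital transfers received from emigrants 86.0.)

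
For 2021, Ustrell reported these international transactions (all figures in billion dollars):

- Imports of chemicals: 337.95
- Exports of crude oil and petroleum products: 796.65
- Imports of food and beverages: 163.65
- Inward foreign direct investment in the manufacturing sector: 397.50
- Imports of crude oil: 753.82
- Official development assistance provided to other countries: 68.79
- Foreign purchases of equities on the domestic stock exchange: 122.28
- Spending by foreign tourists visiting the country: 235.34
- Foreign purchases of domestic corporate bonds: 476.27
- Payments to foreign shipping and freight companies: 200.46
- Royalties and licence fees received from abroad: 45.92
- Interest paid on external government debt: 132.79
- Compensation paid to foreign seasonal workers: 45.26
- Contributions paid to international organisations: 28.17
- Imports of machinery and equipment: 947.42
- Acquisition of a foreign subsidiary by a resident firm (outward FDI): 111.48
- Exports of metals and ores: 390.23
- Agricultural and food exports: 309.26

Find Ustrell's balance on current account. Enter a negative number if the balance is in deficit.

-900.91

Goods: -337.95 + 390.23 + 309.26 - 947.42 - 163.65 + 796.65 - 753.82 = -706.70
Services: 235.34 + 45.92 - 200.46 = 80.80
Primary income: -132.79 - 45.26 = -178.05
Secondary income: -68.79 - 28.17 = -96.96
Current account = (-706.70) + 80.80 + (-178.05) + (-96.96) = -900.91
(Excluded from the current account — financial account: inward foreign direct investment in the manufacturing sector 397.50, foreign purchases of equities on the domestic stock exchange 122.28, foreign purchases of domestic corporate bonds 476.27, acquisition of a foreign subsidiary by a resident firm (outward FDI) 111.48.)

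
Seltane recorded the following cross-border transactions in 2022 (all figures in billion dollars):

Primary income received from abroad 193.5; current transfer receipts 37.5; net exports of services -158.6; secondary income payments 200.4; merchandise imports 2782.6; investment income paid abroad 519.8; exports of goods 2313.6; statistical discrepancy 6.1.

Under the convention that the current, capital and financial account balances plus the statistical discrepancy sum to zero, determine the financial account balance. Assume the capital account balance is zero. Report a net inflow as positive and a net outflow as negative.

Goods balance = 2313.6 - 2782.6 = -469.0
Services balance = -158.6
Trade balance (goods + services) = -469.0 + (-158.6) = -627.6
Net primary income = 193.5 - 519.8 = -326.3
Net secondary income = 37.5 - 200.4 = -162.9
Current account = -627.6 + (-326.3) + (-162.9) = -1116.8
Financial account = -(-1116.8 + 6.1) = 1110.7

1110.7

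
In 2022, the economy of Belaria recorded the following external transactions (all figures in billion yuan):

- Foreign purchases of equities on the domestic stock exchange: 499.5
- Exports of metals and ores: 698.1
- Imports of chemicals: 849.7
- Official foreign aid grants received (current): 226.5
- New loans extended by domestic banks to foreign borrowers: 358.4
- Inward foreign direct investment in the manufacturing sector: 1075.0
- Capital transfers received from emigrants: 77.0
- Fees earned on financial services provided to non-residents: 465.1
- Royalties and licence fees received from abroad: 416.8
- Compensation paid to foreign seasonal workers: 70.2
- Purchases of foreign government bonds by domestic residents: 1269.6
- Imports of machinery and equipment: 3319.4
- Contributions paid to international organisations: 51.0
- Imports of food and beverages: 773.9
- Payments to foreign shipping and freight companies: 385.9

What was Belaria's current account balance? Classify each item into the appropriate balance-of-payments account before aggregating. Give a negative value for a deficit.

Goods: -3319.4 - 849.7 + 698.1 - 773.9 = -4244.9
Services: 416.8 - 385.9 + 465.1 = 496.0
Primary income: -70.2
Secondary income: -51.0 + 226.5 = 175.5
Current account = (-4244.9) + 496.0 + (-70.2) + 175.5 = -3643.6
(Excluded from the current account — financial account: foreign purchases of equities on the domestic stock exchange 499.5, new loans extended by domestic banks to foreign borrowers 358.4, inward foreign direct investment in the manufacturing sector 1075.0, purchases of foreign government bonds by domestic residents 1269.6; capital account: capital transfers received from emigrants 77.0.)

-3643.6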